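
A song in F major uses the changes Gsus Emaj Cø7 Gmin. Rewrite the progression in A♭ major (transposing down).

Bbsus Gmaj Ebø7 Bbmin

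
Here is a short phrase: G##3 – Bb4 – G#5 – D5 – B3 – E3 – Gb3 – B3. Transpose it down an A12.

G##3 down an augmented twelfth is C#2.
Bb4 down an augmented twelfth is Ebb3.
An augmented twelfth down from G#5 gives C4.
An augmented twelfth down from D5 gives Gb3.
B3: a twelfth down reaches E, and 20 semitones makes it Eb2.
E3: a twelfth down reaches A, and 20 semitones makes it Ab1.
Gb3: a twelfth down reaches C, and 20 semitones makes it Cbb2.
B3: a twelfth down reaches E, and 20 semitones makes it Eb2.

C#2 Ebb3 C4 Gb3 Eb2 Ab1 Cbb2 Eb2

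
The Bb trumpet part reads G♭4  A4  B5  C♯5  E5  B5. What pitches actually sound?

Written C4 on the Bb trumpet sounds as Bb3, a major second lower; apply that shift to every note.
Gb4 becomes Fb4
A4 becomes G4
B5 becomes A5
C#5 becomes B4
E5 becomes D5
B5 becomes A5

Fb4 G4 A5 B4 D5 A5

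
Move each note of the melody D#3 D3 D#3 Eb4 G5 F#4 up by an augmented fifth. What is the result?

A##3 A#3 A##3 B4 D#6 C##5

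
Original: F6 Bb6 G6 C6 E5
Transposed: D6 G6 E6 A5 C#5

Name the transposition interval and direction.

From F6 to D6 is 3 letter names — a third of some quality.
D6 to F6 is 3 semitones, which makes it a minor third; the second version is lower, so the direction is down.
Checking another pair — E5 → C#5 — gives the same interval.

down a minor third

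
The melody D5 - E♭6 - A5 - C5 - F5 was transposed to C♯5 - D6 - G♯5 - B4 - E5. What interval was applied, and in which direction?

down a minor second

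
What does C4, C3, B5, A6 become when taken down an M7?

A major seventh down from C4 gives Db3.
C3: a seventh down reaches D, and 11 semitones makes it Db2.
B5: a seventh down reaches C, and 11 semitones makes it C5.
A major seventh down from A6 gives Bb5.

Db3 Db2 C5 Bb5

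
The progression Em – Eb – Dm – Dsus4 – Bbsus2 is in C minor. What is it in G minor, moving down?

C minor down to G minor is a perfect fourth; each chord root moves by that interval while the quality stays the same.
Em: root E down a perfect fourth → B, giving Bm.
Eb: root Eb down a perfect fourth → Bb, giving Bb.
Dm: root D down a perfect fourth → A, giving Am.
Dsus4: root D down a perfect fourth → A, giving Asus4.
Bbsus2: root Bb down a perfect fourth → F, giving Fsus2.

Bm Bb Am Asus4 Fsus2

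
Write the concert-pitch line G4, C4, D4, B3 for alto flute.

C5 F4 G4 E4

The alto flute sounds a perfect fourth below written, so the written part must be a perfect fourth above concert — transpose each note up.
G4 to C5
C4 to F4
D4 to G4
B3 to E4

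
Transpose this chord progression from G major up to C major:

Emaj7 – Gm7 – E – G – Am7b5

G major up to C major is a perfect fourth; each chord root moves by that interval while the quality stays the same.
Emaj7: root E up a perfect fourth → A, giving Amaj7.
Gm7: root G up a perfect fourth → C, giving Cm7.
E: root E up a perfect fourth → A, giving A.
G: root G up a perfect fourth → C, giving C.
Am7b5: root A up a perfect fourth → D, giving Dm7b5.

Amaj7 Cm7 A C Dm7b5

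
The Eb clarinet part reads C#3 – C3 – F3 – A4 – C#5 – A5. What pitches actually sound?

E3 Eb3 Ab3 C5 E5 C6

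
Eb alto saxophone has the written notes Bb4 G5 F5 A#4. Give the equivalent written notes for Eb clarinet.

Bb3 G4 F4 A#3

First find concert pitch: the Eb alto saxophone sounds a major sixth below written, so Bb4 G5 F5 A#4 sounds Db4 Bb4 Ab4 C#4.
Then write for Eb clarinet: it sounds a minor third above written, so the part must be a minor third below concert.
Db4 → Bb3
Bb4 → G4
Ab4 → F4
C#4 → A#3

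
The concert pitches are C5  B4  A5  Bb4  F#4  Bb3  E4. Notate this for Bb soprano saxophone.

D5 C#5 B5 C5 G#4 C4 F#4

The Bb soprano saxophone sounds a major second below written, so the written part must be a major second above concert — transpose each note up.
C5 gives D5
B4 gives C#5
A5 gives B5
Bb4 gives C5
F#4 gives G#4
Bb3 gives C4
E4 gives F#4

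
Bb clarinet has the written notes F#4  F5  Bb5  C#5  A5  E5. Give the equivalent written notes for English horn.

First find concert pitch: the Bb clarinet sounds a major second below written, so F#4 F5 Bb5 C#5 A5 E5 sounds E4 Eb5 Ab5 B4 G5 D5.
Then write for English horn: it sounds a perfect fifth below written, so the part must be a perfect fifth above concert.
E4 → B4
Eb5 → Bb5
Ab5 → Eb6
B4 → F#5
G5 → D6
D5 → A5

B4 Bb5 Eb6 F#5 D6 A5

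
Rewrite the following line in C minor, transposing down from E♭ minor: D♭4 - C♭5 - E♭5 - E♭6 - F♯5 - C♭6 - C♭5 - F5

Bb3 Ab4 C5 C6 D#5 Ab5 Ab4 D5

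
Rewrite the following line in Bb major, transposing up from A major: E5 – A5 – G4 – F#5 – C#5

From A up to Bb is a minor second; apply that to each pitch.
E5 gives F5
A5 gives Bb5
G4 gives Ab4
F#5 gives G5
C#5 gives D5

F5 Bb5 Ab4 G5 D5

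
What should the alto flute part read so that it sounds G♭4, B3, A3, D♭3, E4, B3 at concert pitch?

Cb5 E4 D4 Gb3 A4 E4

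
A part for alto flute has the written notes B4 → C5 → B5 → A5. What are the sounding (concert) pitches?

Written C4 on the alto flute sounds as G3, a perfect fourth lower; apply that shift to every note.
B4 gives F#4
C5 gives G4
B5 gives F#5
A5 gives E5

F#4 G4 F#5 E5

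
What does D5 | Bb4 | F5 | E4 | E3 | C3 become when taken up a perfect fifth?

A5 F5 C6 B4 B3 G3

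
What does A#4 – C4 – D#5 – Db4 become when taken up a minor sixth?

F#5 Ab4 B5 Bbb4

A minor sixth up from A#4 gives F#5.
A minor sixth up from C4 gives Ab4.
A minor sixth up from D#5 gives B5.
A minor sixth up from Db4 gives Bbb4.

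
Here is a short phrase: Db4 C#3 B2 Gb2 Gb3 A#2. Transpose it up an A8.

D5 C##4 B#3 G3 G4 A##3

An augmented octave up from Db4 gives D5.
An augmented octave up from C#3 gives C##4.
An augmented octave up from B2 gives B#3.
An augmented octave up from Gb2 gives G3.
An augmented octave up from Gb3 gives G4.
A#2: an octave up reaches A, and 13 semitones makes it A##3.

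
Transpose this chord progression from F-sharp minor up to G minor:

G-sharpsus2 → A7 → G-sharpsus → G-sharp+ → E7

F-sharp minor up to G minor is a minor second; each chord root moves by that interval while the quality stays the same.
G-sharpsus2: root G-sharp up a minor second → A, giving Asus2.
A7: root A up a minor second → Bb, giving Bb7.
G-sharpsus: root G-sharp up a minor second → A, giving Asus.
G-sharp+: root G-sharp up a minor second → A, giving A+.
E7: root E up a minor second → F, giving F7.

Asus2 Bb7 Asus A+ F7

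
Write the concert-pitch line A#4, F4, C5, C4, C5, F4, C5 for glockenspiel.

Written C4 sounds as C6 on the glockenspiel, so concert pitches are written a perfect fifteenth down.
A#4 → A#2
F4 → F2
C5 → C3
C4 → C2
C5 → C3
F4 → F2
C5 → C3

A#2 F2 C3 C2 C3 F2 C3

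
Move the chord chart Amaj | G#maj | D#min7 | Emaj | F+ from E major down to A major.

Dmaj C#maj G#min7 Amaj Bb+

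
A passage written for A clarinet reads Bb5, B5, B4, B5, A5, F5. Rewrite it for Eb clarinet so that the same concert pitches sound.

First find concert pitch: the A clarinet sounds a minor third below written, so Bb5 B5 B4 B5 A5 F5 sounds G5 G#5 G#4 G#5 F#5 D5.
Then write for Eb clarinet: it sounds a minor third above written, so the part must be a minor third below concert.
G5 → E5
G#5 → E#5
G#4 → E#4
G#5 → E#5
F#5 → D#5
D5 → B4

E5 E#5 E#4 E#5 D#5 B4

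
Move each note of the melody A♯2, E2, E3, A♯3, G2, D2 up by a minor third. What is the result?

A#2 becomes C#3
E2 becomes G2
E3 becomes G3
A#3 becomes C#4
G2 becomes Bb2
D2 becomes F2

C#3 G2 G3 C#4 Bb2 F2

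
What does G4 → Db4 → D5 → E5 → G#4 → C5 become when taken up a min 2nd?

Ab4 Ebb4 Eb5 F5 A4 Db5

G4: a second up reaches A, and 1 semitone makes it Ab4.
Db4: a second up reaches E, and 1 semitone makes it Ebb4.
A minor second up from D5 gives Eb5.
A minor second up from E5 gives F5.
G#4 up a minor second is A4.
C5: a second up reaches D, and 1 semitone makes it Db5.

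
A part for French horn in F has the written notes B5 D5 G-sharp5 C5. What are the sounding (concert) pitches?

Written C4 on the French horn in F sounds as F3, a perfect fifth lower; apply that shift to every note.
B5 → E5
D5 → G4
G#5 → C#5
C5 → F4

E5 G4 C#5 F4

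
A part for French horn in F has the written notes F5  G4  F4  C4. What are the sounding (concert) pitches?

Bb4 C4 Bb3 F3

Written C4 on the French horn in F sounds as F3, a perfect fifth lower; apply that shift to every note.
F5 → Bb4
G4 → C4
F4 → Bb3
C4 → F3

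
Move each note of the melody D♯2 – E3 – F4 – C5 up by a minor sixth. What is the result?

D#2 gives B2
E3 gives C4
F4 gives Db5
C5 gives Ab5

B2 C4 Db5 Ab5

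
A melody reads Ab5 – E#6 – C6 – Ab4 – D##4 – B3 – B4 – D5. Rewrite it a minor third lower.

F5 C##6 A5 F4 B##3 G#3 G#4 B4

Ab5 gives F5
E#6 gives C##6
C6 gives A5
Ab4 gives F4
D##4 gives B##3
B3 gives G#3
B4 gives G#4
D5 gives B4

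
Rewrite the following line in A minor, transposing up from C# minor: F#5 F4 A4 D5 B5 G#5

D6 Db5 F5 Bb5 G6 E6

From C# up to A is a minor sixth; apply that to each pitch.
F#5 gives D6
F4 gives Db5
A4 gives F5
D5 gives Bb5
B5 gives G6
G#5 gives E6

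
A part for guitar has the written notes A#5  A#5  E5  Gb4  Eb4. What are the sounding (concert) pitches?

The guitar sounds a perfect octave below written, so transpose each written note down a perfect octave.
A#5 gives A#4
A#5 gives A#4
E5 gives E4
Gb4 gives Gb3
Eb4 gives Eb3

A#4 A#4 E4 Gb3 Eb3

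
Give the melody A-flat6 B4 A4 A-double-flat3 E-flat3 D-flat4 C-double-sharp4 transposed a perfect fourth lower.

Eb6 F#4 E4 Ebb3 Bb2 Ab3 G##3

Ab6 to Eb6
B4 to F#4
A4 to E4
Abb3 to Ebb3
Eb3 to Bb2
Db4 to Ab3
C##4 to G##3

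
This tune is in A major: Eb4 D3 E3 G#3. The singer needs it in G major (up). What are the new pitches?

A major to G major up is a minor seventh, so every note moves up by that interval.
Eb4 gives Db5
D3 gives C4
E3 gives D4
G#3 gives F#4

Db5 C4 D4 F#4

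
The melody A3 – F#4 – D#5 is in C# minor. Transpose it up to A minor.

F4 D5 B5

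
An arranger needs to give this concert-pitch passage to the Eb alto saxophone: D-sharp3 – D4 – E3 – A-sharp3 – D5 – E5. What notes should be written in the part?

B#3 B4 C#4 F##4 B5 C#6

Written C4 sounds as Eb3 on the Eb alto saxophone, so concert pitches are written a major sixth up.
D#3 gives B#3
D4 gives B4
E3 gives C#4
A#3 gives F##4
D5 gives B5
E5 gives C#6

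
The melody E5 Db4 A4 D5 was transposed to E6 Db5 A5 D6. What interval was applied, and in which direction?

Take the first pair: E5 → E6. E to E spans 8 letter names, so the interval is some kind of octave.
E5 to E6 is 12 semitones, which makes it a perfect octave; the second version is higher, so the direction is up.
Checking another pair — D5 → D6 — gives the same interval.

up a perfect octave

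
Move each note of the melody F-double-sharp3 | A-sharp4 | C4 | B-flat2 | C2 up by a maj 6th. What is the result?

F##3: a sixth up reaches D, and 9 semitones makes it D##4.
A#4 up a major sixth is F##5.
C4 up a major sixth is A4.
Bb2: a sixth up reaches G, and 9 semitones makes it G3.
C2 up a major sixth is A2.

D##4 F##5 A4 G3 A2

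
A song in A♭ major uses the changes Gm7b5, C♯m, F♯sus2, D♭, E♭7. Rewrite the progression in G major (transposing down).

A♭ major down to G major is a minor second; each chord root moves by that interval while the quality stays the same.
Gm7b5: root G down a minor second → F#, giving F#m7b5.
C♯m: root C♯ down a minor second → B#, giving B#m.
F♯sus2: root F♯ down a minor second → E#, giving E#sus2.
D♭: root D♭ down a minor second → C, giving C.
E♭7: root E♭ down a minor second → D, giving D7.

F#m7b5 B#m E#sus2 C D7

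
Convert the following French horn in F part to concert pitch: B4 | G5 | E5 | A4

The French horn in F sounds a perfect fifth below written, so transpose each written note down a perfect fifth.
B4 to E4
G5 to C5
E5 to A4
A4 to D4

E4 C5 A4 D4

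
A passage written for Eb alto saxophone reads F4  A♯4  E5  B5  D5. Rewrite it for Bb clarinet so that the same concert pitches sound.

First find concert pitch: the Eb alto saxophone sounds a major sixth below written, so F4 A♯4 E5 B5 D5 sounds Ab3 C#4 G4 D5 F4.
Then write for Bb clarinet: it sounds a major second below written, so the part must be a major second above concert.
Ab3 → Bb3
C#4 → D#4
G4 → A4
D5 → E5
F4 → G4

Bb3 D#4 A4 E5 G4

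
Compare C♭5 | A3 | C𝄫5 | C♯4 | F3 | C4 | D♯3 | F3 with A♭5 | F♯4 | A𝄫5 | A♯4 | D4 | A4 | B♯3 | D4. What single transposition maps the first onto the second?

Take the first pair: Cb5 → Ab5. C to A spans 6 letter names, so the interval is some kind of sixth.
Cb5 to Ab5 is 9 semitones, which makes it a major sixth; the second version is higher, so the direction is up.
Checking another pair — F3 → D4 — gives the same interval.

up a major sixth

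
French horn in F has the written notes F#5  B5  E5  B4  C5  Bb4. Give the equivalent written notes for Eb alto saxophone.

First find concert pitch: the French horn in F sounds a perfect fifth below written, so F#5 B5 E5 B4 C5 Bb4 sounds B4 E5 A4 E4 F4 Eb4.
Then write for Eb alto saxophone: it sounds a major sixth below written, so the part must be a major sixth above concert.
B4 → G#5
E5 → C#6
A4 → F#5
E4 → C#5
F4 → D5
Eb4 → C5

G#5 C#6 F#5 C#5 D5 C5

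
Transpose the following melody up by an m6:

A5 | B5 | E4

A minor sixth up from A5 gives F6.
B5: a sixth up reaches G, and 8 semitones makes it G6.
E4: a sixth up reaches C, and 8 semitones makes it C5.

F6 G6 C5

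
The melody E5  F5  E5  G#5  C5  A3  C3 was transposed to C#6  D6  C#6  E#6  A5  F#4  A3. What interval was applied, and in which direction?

up a major sixth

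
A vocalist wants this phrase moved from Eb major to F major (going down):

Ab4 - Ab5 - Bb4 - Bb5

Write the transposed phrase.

From Eb down to F is a minor seventh; apply that to each pitch.
Ab4 to Bb3
Ab5 to Bb4
Bb4 to C4
Bb5 to C5

Bb3 Bb4 C4 C5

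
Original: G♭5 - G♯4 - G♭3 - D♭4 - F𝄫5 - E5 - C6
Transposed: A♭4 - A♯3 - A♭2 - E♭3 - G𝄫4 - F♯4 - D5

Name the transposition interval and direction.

down a minor seventh

From Gb5 to Ab4 is 7 letter names — a seventh of some quality.
Ab4 to Gb5 is 10 semitones, which makes it a minor seventh; the second version is lower, so the direction is down.
Checking another pair — C6 → D5 — gives the same interval.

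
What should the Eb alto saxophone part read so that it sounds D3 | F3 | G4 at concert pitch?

B3 D4 E5

Written C4 sounds as Eb3 on the Eb alto saxophone, so concert pitches are written a major sixth up.
D3 gives B3
F3 gives D4
G4 gives E5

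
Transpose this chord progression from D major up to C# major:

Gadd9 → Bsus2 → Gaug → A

D major up to C# major is a major seventh; each chord root moves by that interval while the quality stays the same.
Gadd9: root G up a major seventh → F#, giving F#add9.
Bsus2: root B up a major seventh → A#, giving A#sus2.
Gaug: root G up a major seventh → F#, giving F#aug.
A: root A up a major seventh → G#, giving G#.

F#add9 A#sus2 F#aug G#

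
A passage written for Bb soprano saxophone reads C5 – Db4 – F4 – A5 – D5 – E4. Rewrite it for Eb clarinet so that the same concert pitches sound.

G4 Ab3 C4 E5 A4 B3

First find concert pitch: the Bb soprano saxophone sounds a major second below written, so C5 Db4 F4 A5 D5 E4 sounds Bb4 Cb4 Eb4 G5 C5 D4.
Then write for Eb clarinet: it sounds a minor third above written, so the part must be a minor third below concert.
Bb4 → G4
Cb4 → Ab3
Eb4 → C4
G5 → E5
C5 → A4
D4 → B3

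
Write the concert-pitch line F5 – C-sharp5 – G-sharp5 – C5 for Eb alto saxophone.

D6 A#5 E#6 A5

Written C4 sounds as Eb3 on the Eb alto saxophone, so concert pitches are written a major sixth up.
F5 → D6
C#5 → A#5
G#5 → E#6
C5 → A5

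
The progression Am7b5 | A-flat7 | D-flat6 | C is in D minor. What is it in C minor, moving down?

Gm7b5 Gb7 Cb6 Bb

D minor down to C minor is a major second; each chord root moves by that interval while the quality stays the same.
Am7b5: root A down a major second → G, giving Gm7b5.
A-flat7: root A-flat down a major second → Gb, giving Gb7.
D-flat6: root D-flat down a major second → Cb, giving Cb6.
C: root C down a major second → Bb, giving Bb.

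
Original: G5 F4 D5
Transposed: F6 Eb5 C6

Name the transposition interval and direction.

up a minor seventh

Take the first pair: G5 → F6. G to F spans 7 letter names, so the interval is some kind of seventh.
G5 to F6 is 10 semitones, which makes it a minor seventh; the second version is higher, so the direction is up.
Checking another pair — D5 → C6 — gives the same interval.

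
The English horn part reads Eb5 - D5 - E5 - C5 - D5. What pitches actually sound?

Written C4 on the English horn sounds as F3, a perfect fifth lower; apply that shift to every note.
Eb5 to Ab4
D5 to G4
E5 to A4
C5 to F4
D5 to G4

Ab4 G4 A4 F4 G4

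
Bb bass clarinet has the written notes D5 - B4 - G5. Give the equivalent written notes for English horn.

G4 E4 C5

First find concert pitch: the Bb bass clarinet sounds a major ninth below written, so D5 B4 G5 sounds C4 A3 F4.
Then write for English horn: it sounds a perfect fifth below written, so the part must be a perfect fifth above concert.
C4 → G4
A3 → E4
F4 → C5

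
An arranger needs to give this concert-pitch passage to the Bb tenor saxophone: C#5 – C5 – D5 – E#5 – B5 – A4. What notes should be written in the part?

Written C4 sounds as Bb2 on the Bb tenor saxophone, so concert pitches are written a major ninth up.
C#5 -> D#6
C5 -> D6
D5 -> E6
E#5 -> F##6
B5 -> C#7
A4 -> B5

D#6 D6 E6 F##6 C#7 B5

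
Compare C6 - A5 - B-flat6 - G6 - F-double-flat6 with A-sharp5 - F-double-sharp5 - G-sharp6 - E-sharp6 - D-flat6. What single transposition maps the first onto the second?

From C6 to A#5 is 3 letter names — a third of some quality.
A#5 to C6 is 2 semitones, which makes it a diminished third; the second version is lower, so the direction is down.
Checking another pair — Fbb6 → Db6 — gives the same interval.

down a diminished third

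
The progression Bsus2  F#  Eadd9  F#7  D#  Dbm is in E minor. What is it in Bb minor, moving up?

E minor up to Bb minor is a diminished fifth; each chord root moves by that interval while the quality stays the same.
Bsus2: root B up a diminished fifth → F, giving Fsus2.
F#: root F# up a diminished fifth → C, giving C.
Eadd9: root E up a diminished fifth → Bb, giving Bbadd9.
F#7: root F# up a diminished fifth → C, giving C7.
D#: root D# up a diminished fifth → A, giving A.
Dbm: root Db up a diminished fifth → Abb, giving Abbm.

Fsus2 C Bbadd9 C7 A Abbm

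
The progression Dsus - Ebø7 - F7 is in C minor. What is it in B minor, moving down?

C#sus Dø7 E7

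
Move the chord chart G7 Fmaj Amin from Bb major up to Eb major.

Bb major up to Eb major is a perfect fourth; each chord root moves by that interval while the quality stays the same.
G7: root G up a perfect fourth → C, giving C7.
Fmaj: root F up a perfect fourth → Bb, giving Bbmaj.
Amin: root A up a perfect fourth → D, giving Dmin.

C7 Bbmaj Dmin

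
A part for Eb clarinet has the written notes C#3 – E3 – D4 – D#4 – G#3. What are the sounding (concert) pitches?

E3 G3 F4 F#4 B3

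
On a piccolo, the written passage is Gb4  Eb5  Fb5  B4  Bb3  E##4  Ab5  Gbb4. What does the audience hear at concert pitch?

Gb5 Eb6 Fb6 B5 Bb4 E##5 Ab6 Gbb5

The piccolo sounds a perfect octave above written, so transpose each written note up a perfect octave.
Gb4 becomes Gb5
Eb5 becomes Eb6
Fb5 becomes Fb6
B4 becomes B5
Bb3 becomes Bb4
E##4 becomes E##5
Ab5 becomes Ab6
Gbb4 becomes Gbb5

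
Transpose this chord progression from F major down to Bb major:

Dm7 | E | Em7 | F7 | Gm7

Gm7 A Am7 Bb7 Cm7

F major down to Bb major is a perfect fifth; each chord root moves by that interval while the quality stays the same.
Dm7: root D down a perfect fifth → G, giving Gm7.
E: root E down a perfect fifth → A, giving A.
Em7: root E down a perfect fifth → A, giving Am7.
F7: root F down a perfect fifth → Bb, giving Bb7.
Gm7: root G down a perfect fifth → C, giving Cm7.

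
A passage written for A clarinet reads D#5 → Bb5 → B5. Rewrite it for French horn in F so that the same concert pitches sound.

First find concert pitch: the A clarinet sounds a minor third below written, so D#5 Bb5 B5 sounds B#4 G5 G#5.
Then write for French horn in F: it sounds a perfect fifth below written, so the part must be a perfect fifth above concert.
B#4 → F##5
G5 → D6
G#5 → D#6

F##5 D6 D#6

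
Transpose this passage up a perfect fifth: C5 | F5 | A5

C5 -> G5
F5 -> C6
A5 -> E6

G5 C6 E6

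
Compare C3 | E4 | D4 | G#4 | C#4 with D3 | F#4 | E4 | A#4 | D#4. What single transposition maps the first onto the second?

up a major second

From C3 to D3 is 2 letter names — a second of some quality.
C3 to D3 is 2 semitones, which makes it a major second; the second version is higher, so the direction is up.
Checking another pair — C#4 → D#4 — gives the same interval.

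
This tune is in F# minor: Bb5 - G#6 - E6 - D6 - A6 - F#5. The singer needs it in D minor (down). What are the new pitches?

Gb5 E6 C6 Bb5 F6 D5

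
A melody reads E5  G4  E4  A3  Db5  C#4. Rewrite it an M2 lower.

E5 down a major second is D5.
A major second down from G4 gives F4.
E4: a second down reaches D, and 2 semitones makes it D4.
A3 down a major second is G3.
Db5: a second down reaches C, and 2 semitones makes it Cb5.
C#4: a second down reaches B, and 2 semitones makes it B3.

D5 F4 D4 G3 Cb5 B3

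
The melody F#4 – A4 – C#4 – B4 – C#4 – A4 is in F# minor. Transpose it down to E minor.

From F# down to E is a major second; apply that to each pitch.
F#4 → E4
A4 → G4
C#4 → B3
B4 → A4
C#4 → B3
A4 → G4

E4 G4 B3 A4 B3 G4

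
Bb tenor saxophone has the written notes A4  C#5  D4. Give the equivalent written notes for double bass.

G4 B4 C4

First find concert pitch: the Bb tenor saxophone sounds a major ninth below written, so A4 C#5 D4 sounds G3 B3 C3.
Then write for double bass: it sounds a perfect octave below written, so the part must be a perfect octave above concert.
G3 → G4
B3 → B4
C3 → C4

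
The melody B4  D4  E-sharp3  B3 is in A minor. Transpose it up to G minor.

A5 C5 D#4 A4

From A up to G is a minor seventh; apply that to each pitch.
B4 → A5
D4 → C5
E#3 → D#4
B3 → A4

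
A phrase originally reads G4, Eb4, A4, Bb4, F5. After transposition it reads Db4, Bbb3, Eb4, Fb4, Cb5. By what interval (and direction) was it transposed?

down an augmented fourth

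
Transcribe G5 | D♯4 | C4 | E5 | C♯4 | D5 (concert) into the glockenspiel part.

G3 D#2 C2 E3 C#2 D3

The glockenspiel sounds a perfect fifteenth above written, so the written part must be a perfect fifteenth below concert — transpose each note down.
G5 → G3
D#4 → D#2
C4 → C2
E5 → E3
C#4 → C#2
D5 → D3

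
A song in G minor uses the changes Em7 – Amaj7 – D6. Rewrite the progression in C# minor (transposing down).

A#m7 D#maj7 G#6

G minor down to C# minor is a diminished fifth; each chord root moves by that interval while the quality stays the same.
Em7: root E down a diminished fifth → A#, giving A#m7.
Amaj7: root A down a diminished fifth → D#, giving D#maj7.
D6: root D down a diminished fifth → G#, giving G#6.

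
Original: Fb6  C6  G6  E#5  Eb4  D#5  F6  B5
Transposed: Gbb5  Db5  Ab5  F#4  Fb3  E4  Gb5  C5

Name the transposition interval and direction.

down a major seventh

From Fb6 to Gbb5 is 7 letter names — a seventh of some quality.
Gbb5 to Fb6 is 11 semitones, which makes it a major seventh; the second version is lower, so the direction is down.
Checking another pair — B5 → C5 — gives the same interval.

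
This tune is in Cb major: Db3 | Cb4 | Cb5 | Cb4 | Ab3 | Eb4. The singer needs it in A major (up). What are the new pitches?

Cb major to A major up is an augmented sixth, so every note moves up by that interval.
Db3 to B3
Cb4 to A4
Cb5 to A5
Cb4 to A4
Ab3 to F#4
Eb4 to C#5

B3 A4 A5 A4 F#4 C#5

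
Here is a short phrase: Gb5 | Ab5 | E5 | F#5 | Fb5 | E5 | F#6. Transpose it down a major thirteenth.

Bbb3 Cb4 G3 A3 Abb3 G3 A4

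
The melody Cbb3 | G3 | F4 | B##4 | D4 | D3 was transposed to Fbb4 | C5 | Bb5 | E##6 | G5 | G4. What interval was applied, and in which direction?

up a perfect eleventh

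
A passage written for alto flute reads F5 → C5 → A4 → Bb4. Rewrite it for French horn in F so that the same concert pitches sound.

First find concert pitch: the alto flute sounds a perfect fourth below written, so F5 C5 A4 Bb4 sounds C5 G4 E4 F4.
Then write for French horn in F: it sounds a perfect fifth below written, so the part must be a perfect fifth above concert.
C5 → G5
G4 → D5
E4 → B4
F4 → C5

G5 D5 B4 C5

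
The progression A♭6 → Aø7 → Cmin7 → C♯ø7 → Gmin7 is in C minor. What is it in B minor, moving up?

G6 G#ø7 Bmin7 B#ø7 F#min7

C minor up to B minor is a major seventh; each chord root moves by that interval while the quality stays the same.
A♭6: root A♭ up a major seventh → G, giving G6.
Aø7: root A up a major seventh → G#, giving G#ø7.
Cmin7: root C up a major seventh → B, giving Bmin7.
C♯ø7: root C♯ up a major seventh → B#, giving B#ø7.
Gmin7: root G up a major seventh → F#, giving F#min7.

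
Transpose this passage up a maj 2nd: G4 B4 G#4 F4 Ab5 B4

A4 C#5 A#4 G4 Bb5 C#5

A major second up from G4 gives A4.
B4 up a major second is C#5.
G#4: a second up reaches A, and 2 semitones makes it A#4.
F4: a second up reaches G, and 2 semitones makes it G4.
Ab5: a second up reaches B, and 2 semitones makes it Bb5.
B4 up a major second is C#5.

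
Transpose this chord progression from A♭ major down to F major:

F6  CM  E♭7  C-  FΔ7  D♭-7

D6 AM C7 A- DΔ7 Bb-7

A♭ major down to F major is a minor third; each chord root moves by that interval while the quality stays the same.
F6: root F down a minor third → D, giving D6.
CM: root C down a minor third → A, giving AM.
E♭7: root E♭ down a minor third → C, giving C7.
C-: root C down a minor third → A, giving A-.
FΔ7: root F down a minor third → D, giving DΔ7.
D♭-7: root D♭ down a minor third → Bb, giving Bb-7.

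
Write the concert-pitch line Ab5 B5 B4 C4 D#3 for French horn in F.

Eb6 F#6 F#5 G4 A#3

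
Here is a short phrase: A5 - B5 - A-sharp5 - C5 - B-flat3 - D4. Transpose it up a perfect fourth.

A5 → D6
B5 → E6
A#5 → D#6
C5 → F5
Bb3 → Eb4
D4 → G4

D6 E6 D#6 F5 Eb4 G4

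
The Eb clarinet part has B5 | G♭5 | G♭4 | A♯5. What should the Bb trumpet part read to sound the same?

E6 Cb6 Cb5 D#6

First find concert pitch: the Eb clarinet sounds a minor third above written, so B5 G♭5 G♭4 A♯5 sounds D6 Bbb5 Bbb4 C#6.
Then write for Bb trumpet: it sounds a major second below written, so the part must be a major second above concert.
D6 → E6
Bbb5 → Cb6
Bbb4 → Cb5
C#6 → D#6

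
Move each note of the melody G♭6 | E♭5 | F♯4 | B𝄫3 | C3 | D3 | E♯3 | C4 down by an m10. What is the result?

Gb6: a tenth down reaches E, and 15 semitones makes it Eb5.
Eb5 down a minor tenth is C4.
F#4 down a minor tenth is D#3.
Bbb3: a tenth down reaches G, and 15 semitones makes it Gb2.
C3: a tenth down reaches A, and 15 semitones makes it A1.
D3 down a minor tenth is B1.
E#3: a tenth down reaches C, and 15 semitones makes it C##2.
A minor tenth down from C4 gives A2.

Eb5 C4 D#3 Gb2 A1 B1 C##2 A2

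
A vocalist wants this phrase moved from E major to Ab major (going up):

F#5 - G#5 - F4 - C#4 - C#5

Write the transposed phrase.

From E up to Ab is a diminished fourth; apply that to each pitch.
F#5 -> Bb5
G#5 -> C6
F4 -> Bbb4
C#4 -> F4
C#5 -> F5

Bb5 C6 Bbb4 F4 F5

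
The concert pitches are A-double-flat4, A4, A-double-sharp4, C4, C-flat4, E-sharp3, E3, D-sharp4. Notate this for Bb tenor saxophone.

Bbb5 B5 B##5 D5 Db5 F##4 F#4 E#5

Written C4 sounds as Bb2 on the Bb tenor saxophone, so concert pitches are written a major ninth up.
Abb4 to Bbb5
A4 to B5
A##4 to B##5
C4 to D5
Cb4 to Db5
E#3 to F##4
E3 to F#4
D#4 to E#5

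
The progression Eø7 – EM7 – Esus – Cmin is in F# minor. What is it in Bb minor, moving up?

Abø7 AbM7 Absus Fbmin

F# minor up to Bb minor is a diminished fourth; each chord root moves by that interval while the quality stays the same.
Eø7: root E up a diminished fourth → Ab, giving Abø7.
EM7: root E up a diminished fourth → Ab, giving AbM7.
Esus: root E up a diminished fourth → Ab, giving Absus.
Cmin: root C up a diminished fourth → Fb, giving Fbmin.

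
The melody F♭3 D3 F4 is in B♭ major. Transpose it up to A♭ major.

B♭ major to A♭ major up is a minor seventh, so every note moves up by that interval.
Fb3 to Ebb4
D3 to C4
F4 to Eb5

Ebb4 C4 Eb5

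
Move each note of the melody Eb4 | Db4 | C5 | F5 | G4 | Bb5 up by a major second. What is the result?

F4 Eb4 D5 G5 A4 C6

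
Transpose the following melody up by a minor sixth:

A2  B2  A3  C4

A minor sixth up from A2 gives F3.
B2 up a minor sixth is G3.
A3 up a minor sixth is F4.
C4: a sixth up reaches A, and 8 semitones makes it Ab4.

F3 G3 F4 Ab4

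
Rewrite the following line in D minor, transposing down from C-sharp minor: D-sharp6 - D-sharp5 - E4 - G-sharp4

E5 E4 F3 A3

C-sharp minor to D minor down is a major seventh, so every note moves down by that interval.
D#6 → E5
D#5 → E4
E4 → F3
G#4 → A3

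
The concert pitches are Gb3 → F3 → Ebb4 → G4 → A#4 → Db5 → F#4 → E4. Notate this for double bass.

Gb4 F4 Ebb5 G5 A#5 Db6 F#5 E5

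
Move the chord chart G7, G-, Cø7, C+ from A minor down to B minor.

A7 A- Dø7 D+

A minor down to B minor is a minor seventh; each chord root moves by that interval while the quality stays the same.
G7: root G down a minor seventh → A, giving A7.
G-: root G down a minor seventh → A, giving A-.
Cø7: root C down a minor seventh → D, giving Dø7.
C+: root C down a minor seventh → D, giving D+.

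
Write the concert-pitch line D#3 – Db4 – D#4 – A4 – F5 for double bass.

D#4 Db5 D#5 A5 F6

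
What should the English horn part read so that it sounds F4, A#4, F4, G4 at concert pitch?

C5 E#5 C5 D5

The English horn sounds a perfect fifth below written, so the written part must be a perfect fifth above concert — transpose each note up.
F4 → C5
A#4 → E#5
F4 → C5
G4 → D5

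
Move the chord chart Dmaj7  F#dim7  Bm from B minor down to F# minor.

Amaj7 C#dim7 F#m

B minor down to F# minor is a perfect fourth; each chord root moves by that interval while the quality stays the same.
Dmaj7: root D down a perfect fourth → A, giving Amaj7.
F#dim7: root F# down a perfect fourth → C#, giving C#dim7.
Bm: root B down a perfect fourth → F#, giving F#m.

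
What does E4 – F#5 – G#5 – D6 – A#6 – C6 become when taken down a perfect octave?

E3 F#4 G#4 D5 A#5 C5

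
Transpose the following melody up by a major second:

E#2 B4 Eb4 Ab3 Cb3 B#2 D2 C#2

F##2 C#5 F4 Bb3 Db3 C##3 E2 D#2

A major second up from E#2 gives F##2.
A major second up from B4 gives C#5.
A major second up from Eb4 gives F4.
Ab3: a second up reaches B, and 2 semitones makes it Bb3.
Cb3: a second up reaches D, and 2 semitones makes it Db3.
A major second up from B#2 gives C##3.
D2: a second up reaches E, and 2 semitones makes it E2.
A major second up from C#2 gives D#2.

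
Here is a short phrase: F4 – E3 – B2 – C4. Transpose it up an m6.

F4 up a minor sixth is Db5.
A minor sixth up from E3 gives C4.
A minor sixth up from B2 gives G3.
C4: a sixth up reaches A, and 8 semitones makes it Ab4.

Db5 C4 G3 Ab4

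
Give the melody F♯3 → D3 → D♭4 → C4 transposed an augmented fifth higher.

C##4 A#3 A4 G#4

F#3 up an augmented fifth is C##4.
D3: a fifth up reaches A, and 8 semitones makes it A#3.
Db4 up an augmented fifth is A4.
An augmented fifth up from C4 gives G#4.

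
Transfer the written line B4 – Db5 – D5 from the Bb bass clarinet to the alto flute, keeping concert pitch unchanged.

D4 Fb4 F4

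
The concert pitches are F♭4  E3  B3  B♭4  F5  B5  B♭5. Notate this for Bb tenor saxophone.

Gb5 F#4 C#5 C6 G6 C#7 C7

Written C4 sounds as Bb2 on the Bb tenor saxophone, so concert pitches are written a major ninth up.
Fb4 -> Gb5
E3 -> F#4
B3 -> C#5
Bb4 -> C6
F5 -> G6
B5 -> C#7
Bb5 -> C7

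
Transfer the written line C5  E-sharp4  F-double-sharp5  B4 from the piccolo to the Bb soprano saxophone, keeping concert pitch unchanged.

First find concert pitch: the piccolo sounds a perfect octave above written, so C5 E-sharp4 F-double-sharp5 B4 sounds C6 E#5 F##6 B5.
Then write for Bb soprano saxophone: it sounds a major second below written, so the part must be a major second above concert.
C6 → D6
E#5 → F##5
F##6 → G##6
B5 → C#6

D6 F##5 G##6 C#6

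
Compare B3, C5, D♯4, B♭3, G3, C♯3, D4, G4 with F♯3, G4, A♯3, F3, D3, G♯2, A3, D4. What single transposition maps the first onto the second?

From B3 to F#3 is 4 letter names — a fourth of some quality.
F#3 to B3 is 5 semitones, which makes it a perfect fourth; the second version is lower, so the direction is down.
Checking another pair — G4 → D4 — gives the same interval.

down a perfect fourth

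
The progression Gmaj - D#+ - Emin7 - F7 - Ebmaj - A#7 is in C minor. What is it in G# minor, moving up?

D#maj A##+ B#min7 C#7 Bmaj E##7

C minor up to G# minor is an augmented fifth; each chord root moves by that interval while the quality stays the same.
Gmaj: root G up an augmented fifth → D#, giving D#maj.
D#+: root D# up an augmented fifth → A##, giving A##+.
Emin7: root E up an augmented fifth → B#, giving B#min7.
F7: root F up an augmented fifth → C#, giving C#7.
Ebmaj: root Eb up an augmented fifth → B, giving Bmaj.
A#7: root A# up an augmented fifth → E##, giving E##7.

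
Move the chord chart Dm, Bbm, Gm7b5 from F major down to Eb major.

F major down to Eb major is a major second; each chord root moves by that interval while the quality stays the same.
Dm: root D down a major second → C, giving Cm.
Bbm: root Bb down a major second → Ab, giving Abm.
Gm7b5: root G down a major second → F, giving Fm7b5.

Cm Abm Fm7b5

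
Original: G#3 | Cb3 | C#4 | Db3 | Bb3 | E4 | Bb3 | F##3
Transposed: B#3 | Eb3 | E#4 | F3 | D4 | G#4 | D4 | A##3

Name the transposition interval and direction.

Take the first pair: G#3 → B#3. G to B spans 3 letter names, so the interval is some kind of third.
G#3 to B#3 is 4 semitones, which makes it a major third; the second version is higher, so the direction is up.
Checking another pair — F##3 → A##3 — gives the same interval.

up a major third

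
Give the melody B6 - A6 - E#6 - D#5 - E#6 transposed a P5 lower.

B6 → E6
A6 → D6
E#6 → A#5
D#5 → G#4
E#6 → A#5

E6 D6 A#5 G#4 A#5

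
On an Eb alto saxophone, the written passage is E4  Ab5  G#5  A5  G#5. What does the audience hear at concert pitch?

The Eb alto saxophone sounds a major sixth below written, so transpose each written note down a major sixth.
E4 becomes G3
Ab5 becomes Cb5
G#5 becomes B4
A5 becomes C5
G#5 becomes B4

G3 Cb5 B4 C5 B4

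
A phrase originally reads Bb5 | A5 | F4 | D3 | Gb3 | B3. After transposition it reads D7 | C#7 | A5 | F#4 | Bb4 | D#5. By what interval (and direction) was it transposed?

Take the first pair: Bb5 → D7. B to D spans 10 letter names, so the interval is some kind of tenth.
Bb5 to D7 is 16 semitones, which makes it a major tenth; the second version is higher, so the direction is up.
Checking another pair — B3 → D#5 — gives the same interval.

up a major tenth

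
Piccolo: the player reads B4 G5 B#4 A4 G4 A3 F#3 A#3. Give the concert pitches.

B5 G6 B#5 A5 G5 A4 F#4 A#4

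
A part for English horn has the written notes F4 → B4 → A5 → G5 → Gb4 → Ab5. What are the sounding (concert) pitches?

Bb3 E4 D5 C5 Cb4 Db5

Written C4 on the English horn sounds as F3, a perfect fifth lower; apply that shift to every note.
F4 becomes Bb3
B4 becomes E4
A5 becomes D5
G5 becomes C5
Gb4 becomes Cb4
Ab5 becomes Db5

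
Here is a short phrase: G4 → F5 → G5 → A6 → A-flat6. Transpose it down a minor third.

E4 D5 E5 F#6 F6

G4 gives E4
F5 gives D5
G5 gives E5
A6 gives F#6
Ab6 gives F6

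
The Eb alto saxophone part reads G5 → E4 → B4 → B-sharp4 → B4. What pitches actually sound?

Bb4 G3 D4 D#4 D4

The Eb alto saxophone sounds a major sixth below written, so transpose each written note down a major sixth.
G5 gives Bb4
E4 gives G3
B4 gives D4
B#4 gives D#4
B4 gives D4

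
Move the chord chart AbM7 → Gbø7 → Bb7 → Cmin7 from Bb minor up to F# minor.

EM7 Dø7 F#7 G#min7

Bb minor up to F# minor is an augmented fifth; each chord root moves by that interval while the quality stays the same.
AbM7: root Ab up an augmented fifth → E, giving EM7.
Gbø7: root Gb up an augmented fifth → D, giving Dø7.
Bb7: root Bb up an augmented fifth → F#, giving F#7.
Cmin7: root C up an augmented fifth → G#, giving G#min7.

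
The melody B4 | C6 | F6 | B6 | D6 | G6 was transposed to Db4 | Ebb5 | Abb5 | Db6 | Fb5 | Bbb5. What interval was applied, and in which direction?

down an augmented sixth

From B4 to Db4 is 6 letter names — a sixth of some quality.
Db4 to B4 is 10 semitones, which makes it an augmented sixth; the second version is lower, so the direction is down.
Checking another pair — G6 → Bbb5 — gives the same interval.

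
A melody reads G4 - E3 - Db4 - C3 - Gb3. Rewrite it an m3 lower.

G4 gives E4
E3 gives C#3
Db4 gives Bb3
C3 gives A2
Gb3 gives Eb3

E4 C#3 Bb3 A2 Eb3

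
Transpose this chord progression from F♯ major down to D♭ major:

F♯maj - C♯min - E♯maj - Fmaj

Dbmaj Abmin Cmaj Dbbmaj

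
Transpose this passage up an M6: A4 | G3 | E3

A major sixth up from A4 gives F#5.
A major sixth up from G3 gives E4.
E3 up a major sixth is C#4.

F#5 E4 C#4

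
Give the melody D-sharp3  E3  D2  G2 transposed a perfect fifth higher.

A#3 B3 A2 D3

D#3 -> A#3
E3 -> B3
D2 -> A2
G2 -> D3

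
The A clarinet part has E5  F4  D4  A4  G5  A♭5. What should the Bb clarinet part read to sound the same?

D#5 E4 C#4 G#4 F#5 G5

First find concert pitch: the A clarinet sounds a minor third below written, so E5 F4 D4 A4 G5 A♭5 sounds C#5 D4 B3 F#4 E5 F5.
Then write for Bb clarinet: it sounds a major second below written, so the part must be a major second above concert.
C#5 → D#5
D4 → E4
B3 → C#4
F#4 → G#4
E5 → F#5
F5 → G5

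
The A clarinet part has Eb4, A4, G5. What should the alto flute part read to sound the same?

First find concert pitch: the A clarinet sounds a minor third below written, so Eb4 A4 G5 sounds C4 F#4 E5.
Then write for alto flute: it sounds a perfect fourth below written, so the part must be a perfect fourth above concert.
C4 → F4
F#4 → B4
E5 → A5

F4 B4 A5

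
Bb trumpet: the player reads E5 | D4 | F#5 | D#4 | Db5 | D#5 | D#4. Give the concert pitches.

Written C4 on the Bb trumpet sounds as Bb3, a major second lower; apply that shift to every note.
E5 -> D5
D4 -> C4
F#5 -> E5
D#4 -> C#4
Db5 -> Cb5
D#5 -> C#5
D#4 -> C#4

D5 C4 E5 C#4 Cb5 C#5 C#4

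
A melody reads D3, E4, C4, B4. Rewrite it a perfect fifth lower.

D3: a fifth down reaches G, and 7 semitones makes it G2.
A perfect fifth down from E4 gives A3.
A perfect fifth down from C4 gives F3.
B4 down a perfect fifth is E4.

G2 A3 F3 E4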